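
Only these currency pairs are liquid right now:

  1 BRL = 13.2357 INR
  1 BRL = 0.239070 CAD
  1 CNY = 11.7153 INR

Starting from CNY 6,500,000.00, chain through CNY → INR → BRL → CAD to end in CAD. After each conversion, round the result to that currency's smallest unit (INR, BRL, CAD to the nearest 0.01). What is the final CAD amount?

CAD 1,375,450.41

CNY 6,500,000.00 × 11.7153 = INR 76,149,450.00
INR 76,149,450.00 ÷ 13.2357 = BRL 5,753,337.56
BRL 5,753,337.56 × 0.239070 = CAD 1,375,450.41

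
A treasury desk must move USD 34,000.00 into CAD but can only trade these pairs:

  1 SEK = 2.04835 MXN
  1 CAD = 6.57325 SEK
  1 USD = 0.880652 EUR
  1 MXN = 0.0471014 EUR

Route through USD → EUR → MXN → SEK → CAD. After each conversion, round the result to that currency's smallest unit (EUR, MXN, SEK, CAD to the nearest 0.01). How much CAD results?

USD 34,000.00 × 0.880652 = EUR 29,942.17
EUR 29,942.17 ÷ 0.0471014 = MXN 635,695.97
MXN 635,695.97 ÷ 2.04835 = SEK 310,345.39
SEK 310,345.39 ÷ 6.57325 = CAD 47,213.39

CAD 47,213.39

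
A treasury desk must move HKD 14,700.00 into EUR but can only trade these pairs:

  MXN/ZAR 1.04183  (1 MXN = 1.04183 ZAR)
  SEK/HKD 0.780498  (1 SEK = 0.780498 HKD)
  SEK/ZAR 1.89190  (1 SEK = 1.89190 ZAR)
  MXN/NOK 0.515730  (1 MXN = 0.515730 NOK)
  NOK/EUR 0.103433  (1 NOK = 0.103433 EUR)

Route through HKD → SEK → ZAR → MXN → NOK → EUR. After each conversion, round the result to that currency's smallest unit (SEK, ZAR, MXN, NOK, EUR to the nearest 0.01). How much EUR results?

HKD 14,700.00 ÷ 0.780498 = SEK 18,834.13
SEK 18,834.13 × 1.89190 = ZAR 35,632.29
ZAR 35,632.29 ÷ 1.04183 = MXN 34,201.64
MXN 34,201.64 × 0.515730 = NOK 17,638.81
NOK 17,638.81 × 0.103433 = EUR 1,824.44

EUR 1,824.44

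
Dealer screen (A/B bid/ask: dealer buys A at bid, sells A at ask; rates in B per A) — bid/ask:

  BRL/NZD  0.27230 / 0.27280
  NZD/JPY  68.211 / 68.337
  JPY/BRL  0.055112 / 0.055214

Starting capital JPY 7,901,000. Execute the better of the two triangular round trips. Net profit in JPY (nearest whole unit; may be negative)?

Best loop JPY → BRL → NZD → JPY:
JPY 7,901,000 × 0.055112 (sell JPY at bid) = BRL 435,439.91
BRL 435,439.91 × 0.27230 (sell BRL at bid) = NZD 118,570.29
NZD 118,570.29 × 68.211 (sell NZD at bid) = JPY 8,087,798

Net profit: JPY 186,798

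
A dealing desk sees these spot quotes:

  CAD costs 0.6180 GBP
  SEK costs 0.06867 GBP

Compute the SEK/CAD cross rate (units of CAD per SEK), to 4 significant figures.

1 SEK × 0.06867 = 0.06867 GBP
0.06867 GBP ÷ 0.6180 = 0.111117 CAD

SEK/CAD = 0.1111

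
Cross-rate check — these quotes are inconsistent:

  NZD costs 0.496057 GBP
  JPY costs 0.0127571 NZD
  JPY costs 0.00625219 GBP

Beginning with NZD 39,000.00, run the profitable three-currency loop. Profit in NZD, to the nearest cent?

Profitable loop is NZD → GBP → JPY → NZD:
NZD 39,000.00 × 0.496057 = GBP 19,346.22
GBP 19,346.22 ÷ 0.00625219 = JPY 3,094,311
JPY 3,094,311 × 0.0127571 = NZD 39,474.44
Profit = NZD 39,474.44 − NZD 39,000.00

Profit: NZD 474.44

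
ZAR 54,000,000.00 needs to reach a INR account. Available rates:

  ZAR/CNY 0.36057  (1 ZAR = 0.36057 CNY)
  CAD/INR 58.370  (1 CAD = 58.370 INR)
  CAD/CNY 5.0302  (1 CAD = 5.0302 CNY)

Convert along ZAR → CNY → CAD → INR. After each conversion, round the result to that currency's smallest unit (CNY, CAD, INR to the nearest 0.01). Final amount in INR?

ZAR 54,000,000.00 × 0.36057 = CNY 19,470,780.00
CNY 19,470,780.00 ÷ 5.0302 = CAD 3,870,776.51
CAD 3,870,776.51 × 58.370 = INR 225,937,224.89

INR 225,937,224.89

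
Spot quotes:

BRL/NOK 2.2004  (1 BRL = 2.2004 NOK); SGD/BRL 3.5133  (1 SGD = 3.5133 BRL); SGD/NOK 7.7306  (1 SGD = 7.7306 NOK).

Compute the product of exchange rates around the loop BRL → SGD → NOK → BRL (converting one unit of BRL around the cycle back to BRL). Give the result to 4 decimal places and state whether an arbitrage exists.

1.0000 (no arbitrage)

Around BRL → SGD → NOK → BRL: 1 ÷ 3.5133 × 7.7306 ÷ 2.2004 = 0.999992
Product ≈ 1 (deviation 0.001%, within rounding noise).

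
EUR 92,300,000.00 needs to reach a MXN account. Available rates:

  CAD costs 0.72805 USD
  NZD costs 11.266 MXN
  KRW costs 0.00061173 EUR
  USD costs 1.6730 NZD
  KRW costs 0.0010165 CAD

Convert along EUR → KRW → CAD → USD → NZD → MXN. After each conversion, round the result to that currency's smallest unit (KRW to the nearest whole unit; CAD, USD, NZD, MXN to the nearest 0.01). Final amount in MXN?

MXN 2,104,632,142.28

EUR 92,300,000.00 ÷ 0.00061173 = KRW 150,883,559,740
KRW 150,883,559,740 × 0.0010165 = CAD 153,373,138.48
CAD 153,373,138.48 × 0.72805 = USD 111,663,313.47
USD 111,663,313.47 × 1.6730 = NZD 186,812,723.44
NZD 186,812,723.44 × 11.266 = MXN 2,104,632,142.28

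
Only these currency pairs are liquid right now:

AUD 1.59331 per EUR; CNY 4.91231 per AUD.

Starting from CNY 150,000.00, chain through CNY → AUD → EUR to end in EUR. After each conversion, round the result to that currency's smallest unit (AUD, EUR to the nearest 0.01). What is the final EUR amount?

CNY 150,000.00 ÷ 4.91231 = AUD 30,535.53
AUD 30,535.53 ÷ 1.59331 = EUR 19,164.84

EUR 19,164.84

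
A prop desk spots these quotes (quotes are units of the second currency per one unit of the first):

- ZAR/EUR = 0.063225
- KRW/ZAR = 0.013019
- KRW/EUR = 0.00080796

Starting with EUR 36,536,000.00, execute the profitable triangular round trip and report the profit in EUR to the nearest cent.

Profit: EUR 685,819.87

Profitable loop is EUR → KRW → ZAR → EUR:
EUR 36,536,000.00 ÷ 0.00080796 = KRW 45,220,060,399
KRW 45,220,060,399 × 0.013019 = ZAR 588,719,966.33
ZAR 588,719,966.33 × 0.063225 = EUR 37,221,819.87
Profit = EUR 37,221,819.87 − EUR 36,536,000.00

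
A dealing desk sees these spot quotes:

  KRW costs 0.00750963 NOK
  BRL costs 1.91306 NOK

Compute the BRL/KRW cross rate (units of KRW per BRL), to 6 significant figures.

BRL/KRW = 254.748

1 BRL × 1.91306 = 1.91306 NOK
1.91306 NOK ÷ 0.00750963 = 254.748 KRW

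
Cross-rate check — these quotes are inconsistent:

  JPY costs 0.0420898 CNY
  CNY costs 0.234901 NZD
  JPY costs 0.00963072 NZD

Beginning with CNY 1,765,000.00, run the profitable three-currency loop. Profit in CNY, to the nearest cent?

Profitable loop is CNY → NZD → JPY → CNY:
CNY 1,765,000.00 × 0.234901 = NZD 414,600.27
NZD 414,600.27 ÷ 0.00963072 = JPY 43,049,768
JPY 43,049,768 × 0.0420898 = CNY 1,811,956.14
Profit = CNY 1,811,956.14 − CNY 1,765,000.00

Profit: CNY 46,956.14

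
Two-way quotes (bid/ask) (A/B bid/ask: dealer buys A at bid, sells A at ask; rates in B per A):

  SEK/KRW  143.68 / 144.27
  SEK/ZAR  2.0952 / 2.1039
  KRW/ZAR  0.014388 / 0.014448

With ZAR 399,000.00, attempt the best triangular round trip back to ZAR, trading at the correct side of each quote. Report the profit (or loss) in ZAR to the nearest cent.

Best loop ZAR → KRW → SEK → ZAR:
ZAR 399,000.00 ÷ 0.014448 (buy KRW at ask) = KRW 27,616,279
KRW 27,616,279 ÷ 144.27 (buy SEK at ask) = SEK 191,420.80
SEK 191,420.80 × 2.0952 (sell SEK at bid) = ZAR 401,064.86

Net profit: ZAR 2,064.86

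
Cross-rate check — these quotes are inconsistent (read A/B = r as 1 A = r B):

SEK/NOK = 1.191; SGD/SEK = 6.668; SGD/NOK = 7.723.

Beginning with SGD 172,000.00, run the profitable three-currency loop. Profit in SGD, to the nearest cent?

Profit: SGD 4,868.20

Profitable loop is SGD → SEK → NOK → SGD:
SGD 172,000.00 × 6.668 = SEK 1,146,896.00
SEK 1,146,896.00 × 1.191 = NOK 1,365,953.14
NOK 1,365,953.14 ÷ 7.723 = SGD 176,868.20
Profit = SGD 176,868.20 − SGD 172,000.00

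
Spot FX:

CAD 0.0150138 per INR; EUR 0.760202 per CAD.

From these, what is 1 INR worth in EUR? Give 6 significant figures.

1 INR × 0.0150138 = 0.0150138 CAD
0.0150138 CAD × 0.760202 = 0.0114135 EUR

INR/EUR = 0.0114135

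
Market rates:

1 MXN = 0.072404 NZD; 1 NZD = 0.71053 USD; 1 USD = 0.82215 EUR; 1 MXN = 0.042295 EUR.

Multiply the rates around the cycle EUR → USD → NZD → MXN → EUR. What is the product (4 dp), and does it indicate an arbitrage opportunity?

Around EUR → USD → NZD → MXN → EUR: 1 ÷ 0.82215 ÷ 0.71053 ÷ 0.072404 × 0.042295 = 0.999984
Product ≈ 1 (deviation 0.002%, within rounding noise).

1.0000 (no arbitrage)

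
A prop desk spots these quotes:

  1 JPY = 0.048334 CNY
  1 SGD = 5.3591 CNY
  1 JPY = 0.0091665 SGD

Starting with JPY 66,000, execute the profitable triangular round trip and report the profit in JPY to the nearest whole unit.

Profit: JPY 1,079

Profitable loop is JPY → SGD → CNY → JPY:
JPY 66,000 × 0.0091665 = SGD 604.99
SGD 604.99 × 5.3591 = CNY 3,242.20
CNY 3,242.20 ÷ 0.048334 = JPY 67,079
Profit = JPY 67,079 − JPY 66,000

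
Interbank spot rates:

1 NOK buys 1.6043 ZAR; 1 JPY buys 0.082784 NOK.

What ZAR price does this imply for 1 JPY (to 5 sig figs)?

JPY/ZAR = 0.13281

1 JPY × 0.082784 = 0.082784 NOK
0.082784 NOK × 1.6043 = 0.13281 ZAR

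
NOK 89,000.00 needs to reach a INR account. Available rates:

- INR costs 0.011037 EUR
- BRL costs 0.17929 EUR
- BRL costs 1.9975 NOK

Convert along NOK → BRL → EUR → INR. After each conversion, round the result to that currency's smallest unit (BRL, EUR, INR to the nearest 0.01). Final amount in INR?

NOK 89,000.00 ÷ 1.9975 = BRL 44,555.69
BRL 44,555.69 × 0.17929 = EUR 7,988.39
EUR 7,988.39 ÷ 0.011037 = INR 723,782.73

INR 723,782.73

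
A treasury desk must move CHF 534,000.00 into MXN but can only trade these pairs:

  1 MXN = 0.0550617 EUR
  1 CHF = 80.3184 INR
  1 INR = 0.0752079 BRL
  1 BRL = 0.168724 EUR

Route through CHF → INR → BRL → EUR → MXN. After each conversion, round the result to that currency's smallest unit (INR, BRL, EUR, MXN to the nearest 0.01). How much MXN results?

MXN 9,884,325.04

CHF 534,000.00 × 80.3184 = INR 42,890,025.60
INR 42,890,025.60 × 0.0752079 = BRL 3,225,668.76
BRL 3,225,668.76 × 0.168724 = EUR 544,247.74
EUR 544,247.74 ÷ 0.0550617 = MXN 9,884,325.04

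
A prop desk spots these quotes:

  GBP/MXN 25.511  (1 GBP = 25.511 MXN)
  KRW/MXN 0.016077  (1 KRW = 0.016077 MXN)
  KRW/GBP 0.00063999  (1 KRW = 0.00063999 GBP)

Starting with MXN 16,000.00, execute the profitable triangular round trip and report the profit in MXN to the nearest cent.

Profit: MXN 248.59

Profitable loop is MXN → KRW → GBP → MXN:
MXN 16,000.00 ÷ 0.016077 = KRW 995,211
KRW 995,211 × 0.00063999 = GBP 636.92
GBP 636.92 × 25.511 = MXN 16,248.59
Profit = MXN 16,248.59 − MXN 16,000.00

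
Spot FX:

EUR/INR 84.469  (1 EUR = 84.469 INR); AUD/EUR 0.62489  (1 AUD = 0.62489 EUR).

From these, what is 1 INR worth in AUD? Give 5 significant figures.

INR/AUD = 0.018945

1 INR ÷ 84.469 = 0.0118387 EUR
0.0118387 EUR ÷ 0.62489 = 0.0189452 AUD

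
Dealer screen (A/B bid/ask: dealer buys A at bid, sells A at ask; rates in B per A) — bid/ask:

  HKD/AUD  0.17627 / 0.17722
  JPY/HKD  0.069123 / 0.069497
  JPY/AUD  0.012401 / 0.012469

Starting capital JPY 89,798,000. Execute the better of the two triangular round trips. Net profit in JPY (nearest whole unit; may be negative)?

Net profit: JPY 617,853

Best loop JPY → AUD → HKD → JPY:
JPY 89,798,000 × 0.012401 (sell JPY at bid) = AUD 1,113,585.00
AUD 1,113,585.00 ÷ 0.17722 (buy HKD at ask) = HKD 6,283,630.50
HKD 6,283,630.50 ÷ 0.069497 (buy JPY at ask) = JPY 90,415,853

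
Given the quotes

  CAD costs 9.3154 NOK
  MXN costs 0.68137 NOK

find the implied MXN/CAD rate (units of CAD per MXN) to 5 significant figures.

1 MXN × 0.68137 = 0.68137 NOK
0.68137 NOK ÷ 9.3154 = 0.0731445 CAD

MXN/CAD = 0.073144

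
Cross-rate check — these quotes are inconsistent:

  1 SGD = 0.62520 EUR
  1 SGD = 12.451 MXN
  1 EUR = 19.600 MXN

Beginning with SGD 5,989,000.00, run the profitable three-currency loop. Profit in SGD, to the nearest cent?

Profitable loop is SGD → MXN → EUR → SGD:
SGD 5,989,000.00 × 12.451 = MXN 74,569,039.00
MXN 74,569,039.00 ÷ 19.600 = EUR 3,804,542.81
EUR 3,804,542.81 ÷ 0.62520 = SGD 6,085,321.19
Profit = SGD 6,085,321.19 − SGD 5,989,000.00

Profit: SGD 96,321.19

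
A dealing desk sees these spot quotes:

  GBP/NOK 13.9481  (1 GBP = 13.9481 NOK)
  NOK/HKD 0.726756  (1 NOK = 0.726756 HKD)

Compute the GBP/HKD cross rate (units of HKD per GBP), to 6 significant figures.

GBP/HKD = 10.1369

1 GBP × 13.9481 = 13.9481 NOK
13.9481 NOK × 0.726756 = 10.1369 HKD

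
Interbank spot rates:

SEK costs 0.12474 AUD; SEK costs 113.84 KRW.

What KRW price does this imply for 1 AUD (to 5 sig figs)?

AUD/KRW = 912.62

1 AUD ÷ 0.12474 = 8.01667 SEK
8.01667 SEK × 113.84 = 912.618 KRW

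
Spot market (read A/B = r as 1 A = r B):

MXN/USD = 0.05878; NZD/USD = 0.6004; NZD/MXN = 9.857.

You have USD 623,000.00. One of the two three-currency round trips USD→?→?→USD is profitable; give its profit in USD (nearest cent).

Profit: USD 22,586.43

Profitable loop is USD → MXN → NZD → USD:
USD 623,000.00 ÷ 0.05878 = MXN 10,598,843.14
MXN 10,598,843.14 ÷ 9.857 = NZD 1,075,260.54
NZD 1,075,260.54 × 0.6004 = USD 645,586.43
Profit = USD 645,586.43 − USD 623,000.00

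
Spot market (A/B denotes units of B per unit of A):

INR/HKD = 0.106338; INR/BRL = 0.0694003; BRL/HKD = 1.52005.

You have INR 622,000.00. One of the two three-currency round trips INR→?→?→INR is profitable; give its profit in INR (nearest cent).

Profit: INR 4,988.61

Profitable loop is INR → HKD → BRL → INR:
INR 622,000.00 × 0.106338 = HKD 66,142.24
HKD 66,142.24 ÷ 1.52005 = BRL 43,513.20
BRL 43,513.20 ÷ 0.0694003 = INR 626,988.61
Profit = INR 626,988.61 − INR 622,000.00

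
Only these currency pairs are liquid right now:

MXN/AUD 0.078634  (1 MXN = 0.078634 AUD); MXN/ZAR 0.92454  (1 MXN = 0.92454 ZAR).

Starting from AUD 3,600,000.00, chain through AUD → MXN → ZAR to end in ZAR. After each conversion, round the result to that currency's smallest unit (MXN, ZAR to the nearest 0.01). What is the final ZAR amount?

AUD 3,600,000.00 ÷ 0.078634 = MXN 45,781,722.92
MXN 45,781,722.92 × 0.92454 = ZAR 42,327,034.11

ZAR 42,327,034.11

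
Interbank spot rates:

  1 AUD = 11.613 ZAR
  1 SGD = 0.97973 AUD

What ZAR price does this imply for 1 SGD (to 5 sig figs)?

SGD/ZAR = 11.378

1 SGD × 0.97973 = 0.97973 AUD
0.97973 AUD × 11.613 = 11.3776 ZAR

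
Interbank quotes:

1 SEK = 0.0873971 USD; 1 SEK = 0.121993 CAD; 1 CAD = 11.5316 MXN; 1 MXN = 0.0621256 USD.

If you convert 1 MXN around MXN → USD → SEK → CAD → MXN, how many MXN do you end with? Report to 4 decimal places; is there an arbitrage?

Around MXN → USD → SEK → CAD → MXN: 1 × 0.0621256 ÷ 0.0873971 × 0.121993 × 11.5316 = 0.999996
Product ≈ 1 (deviation 0.000%, within rounding noise).

1.0000 (no arbitrage)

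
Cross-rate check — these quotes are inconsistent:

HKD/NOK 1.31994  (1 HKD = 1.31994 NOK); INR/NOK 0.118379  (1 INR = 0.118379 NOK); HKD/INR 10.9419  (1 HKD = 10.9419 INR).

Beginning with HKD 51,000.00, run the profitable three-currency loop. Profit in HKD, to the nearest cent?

Profit: HKD 970.51

Profitable loop is HKD → NOK → INR → HKD:
HKD 51,000.00 × 1.31994 = NOK 67,316.94
NOK 67,316.94 ÷ 0.118379 = INR 568,656.10
INR 568,656.10 ÷ 10.9419 = HKD 51,970.51
Profit = HKD 51,970.51 − HKD 51,000.00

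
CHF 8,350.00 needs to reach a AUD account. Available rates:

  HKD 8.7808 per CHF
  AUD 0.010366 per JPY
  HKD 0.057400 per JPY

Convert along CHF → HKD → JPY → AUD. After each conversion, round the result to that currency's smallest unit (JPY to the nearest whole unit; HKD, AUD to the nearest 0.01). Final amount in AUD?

AUD 13,240.97

CHF 8,350.00 × 8.7808 = HKD 73,319.68
HKD 73,319.68 ÷ 0.057400 = JPY 1,277,346
JPY 1,277,346 × 0.010366 = AUD 13,240.97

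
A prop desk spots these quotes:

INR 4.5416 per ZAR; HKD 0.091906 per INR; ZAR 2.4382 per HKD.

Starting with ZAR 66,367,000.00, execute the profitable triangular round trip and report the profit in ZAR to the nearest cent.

Profitable loop is ZAR → INR → HKD → ZAR:
ZAR 66,367,000.00 × 4.5416 = INR 301,412,367.20
INR 301,412,367.20 × 0.091906 = HKD 27,701,605.02
HKD 27,701,605.02 × 2.4382 = ZAR 67,542,053.36
Profit = ZAR 67,542,053.36 − ZAR 66,367,000.00

Profit: ZAR 1,175,053.36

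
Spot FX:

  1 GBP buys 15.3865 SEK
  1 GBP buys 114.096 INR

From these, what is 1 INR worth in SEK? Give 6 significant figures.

INR/SEK = 0.134856

1 INR ÷ 114.096 = 0.00876455 GBP
0.00876455 GBP × 15.3865 = 0.134856 SEK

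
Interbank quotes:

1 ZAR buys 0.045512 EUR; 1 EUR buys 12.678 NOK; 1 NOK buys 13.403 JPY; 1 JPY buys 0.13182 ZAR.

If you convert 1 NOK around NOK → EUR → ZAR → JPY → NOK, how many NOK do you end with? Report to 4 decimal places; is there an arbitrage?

0.9809 (arbitrage exists)

Around NOK → EUR → ZAR → JPY → NOK: 1 ÷ 12.678 ÷ 0.045512 ÷ 0.13182 ÷ 13.403 = 0.980934
Product < 1; profitable direction is NOK → JPY → ZAR → EUR → NOK.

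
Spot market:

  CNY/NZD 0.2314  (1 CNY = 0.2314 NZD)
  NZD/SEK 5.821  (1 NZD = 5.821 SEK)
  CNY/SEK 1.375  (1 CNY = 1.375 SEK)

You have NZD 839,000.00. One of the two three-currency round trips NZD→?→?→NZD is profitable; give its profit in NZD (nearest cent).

Profit: NZD 17,453.34

Profitable loop is NZD → CNY → SEK → NZD:
NZD 839,000.00 ÷ 0.2314 = CNY 3,625,756.27
CNY 3,625,756.27 × 1.375 = SEK 4,985,414.87
SEK 4,985,414.87 ÷ 5.821 = NZD 856,453.34
Profit = NZD 856,453.34 − NZD 839,000.00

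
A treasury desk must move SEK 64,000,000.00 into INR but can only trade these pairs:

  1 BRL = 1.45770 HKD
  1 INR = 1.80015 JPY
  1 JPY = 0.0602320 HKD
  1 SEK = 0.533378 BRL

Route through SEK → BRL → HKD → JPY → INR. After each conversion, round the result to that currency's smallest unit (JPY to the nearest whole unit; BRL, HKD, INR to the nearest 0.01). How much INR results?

INR 458,930,844.65

SEK 64,000,000.00 × 0.533378 = BRL 34,136,192.00
BRL 34,136,192.00 × 1.45770 = HKD 49,760,327.08
HKD 49,760,327.08 ÷ 0.0602320 = JPY 826,144,360
JPY 826,144,360 ÷ 1.80015 = INR 458,930,844.65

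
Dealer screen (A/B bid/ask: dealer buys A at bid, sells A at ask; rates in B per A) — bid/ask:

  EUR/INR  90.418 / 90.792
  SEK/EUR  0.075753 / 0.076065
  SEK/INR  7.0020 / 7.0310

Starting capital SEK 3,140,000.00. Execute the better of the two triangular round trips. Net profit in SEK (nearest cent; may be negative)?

Best loop SEK → INR → EUR → SEK:
SEK 3,140,000.00 × 7.0020 (sell SEK at bid) = INR 21,986,280.00
INR 21,986,280.00 ÷ 90.792 (buy EUR at ask) = EUR 242,160.98
EUR 242,160.98 ÷ 0.076065 (buy SEK at ask) = SEK 3,183,605.91

Net profit: SEK 43,605.91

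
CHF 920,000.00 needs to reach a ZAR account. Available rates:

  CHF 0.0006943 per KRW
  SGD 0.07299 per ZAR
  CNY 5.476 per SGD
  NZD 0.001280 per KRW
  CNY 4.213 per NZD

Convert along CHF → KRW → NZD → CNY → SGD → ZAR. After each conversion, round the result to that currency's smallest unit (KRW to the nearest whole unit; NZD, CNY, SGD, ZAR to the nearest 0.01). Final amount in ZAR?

ZAR 17,877,849.98

CHF 920,000.00 ÷ 0.0006943 = KRW 1,325,075,616
KRW 1,325,075,616 × 0.001280 = NZD 1,696,096.79
NZD 1,696,096.79 × 4.213 = CNY 7,145,655.78
CNY 7,145,655.78 ÷ 5.476 = SGD 1,304,904.27
SGD 1,304,904.27 ÷ 0.07299 = ZAR 17,877,849.98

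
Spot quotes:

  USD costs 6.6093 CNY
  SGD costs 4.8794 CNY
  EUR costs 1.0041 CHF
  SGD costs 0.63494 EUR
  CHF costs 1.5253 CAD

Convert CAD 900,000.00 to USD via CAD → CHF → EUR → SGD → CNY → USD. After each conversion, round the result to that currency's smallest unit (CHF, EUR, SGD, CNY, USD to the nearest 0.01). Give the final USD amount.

CAD 900,000.00 ÷ 1.5253 = CHF 590,047.86
CHF 590,047.86 ÷ 1.0041 = EUR 587,638.54
EUR 587,638.54 ÷ 0.63494 = SGD 925,502.47
SGD 925,502.47 × 4.8794 = CNY 4,515,896.75
CNY 4,515,896.75 ÷ 6.6093 = USD 683,264.00

USD 683,264.00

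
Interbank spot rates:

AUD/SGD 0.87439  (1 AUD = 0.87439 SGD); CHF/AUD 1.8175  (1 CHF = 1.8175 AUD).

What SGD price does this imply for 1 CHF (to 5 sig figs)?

1 CHF × 1.8175 = 1.8175 AUD
1.8175 AUD × 0.87439 = 1.5892 SGD

CHF/SGD = 1.5892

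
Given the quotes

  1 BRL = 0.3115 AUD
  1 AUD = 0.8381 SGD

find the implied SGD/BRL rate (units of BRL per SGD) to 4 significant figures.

SGD/BRL = 3.830

1 SGD ÷ 0.8381 = 1.19318 AUD
1.19318 AUD ÷ 0.3115 = 3.83042 BRL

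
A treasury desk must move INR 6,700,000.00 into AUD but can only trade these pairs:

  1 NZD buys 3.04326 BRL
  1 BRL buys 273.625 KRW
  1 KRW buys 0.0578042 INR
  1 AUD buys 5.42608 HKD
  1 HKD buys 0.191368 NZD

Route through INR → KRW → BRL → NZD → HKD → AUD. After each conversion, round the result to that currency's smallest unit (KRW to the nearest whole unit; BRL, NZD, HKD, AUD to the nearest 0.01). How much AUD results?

INR 6,700,000.00 ÷ 0.0578042 = KRW 115,908,533
KRW 115,908,533 ÷ 273.625 = BRL 423,603.59
BRL 423,603.59 ÷ 3.04326 = NZD 139,194.02
NZD 139,194.02 ÷ 0.191368 = HKD 727,363.09
HKD 727,363.09 ÷ 5.42608 = AUD 134,049.46

AUD 134,049.46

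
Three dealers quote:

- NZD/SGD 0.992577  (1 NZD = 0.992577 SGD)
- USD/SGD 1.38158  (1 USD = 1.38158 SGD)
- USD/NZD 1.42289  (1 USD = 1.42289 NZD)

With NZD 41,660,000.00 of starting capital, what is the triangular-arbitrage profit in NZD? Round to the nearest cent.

Profit: NZD 927,168.17

Profitable loop is NZD → SGD → USD → NZD:
NZD 41,660,000.00 × 0.992577 = SGD 41,350,757.82
SGD 41,350,757.82 ÷ 1.38158 = USD 29,930,049.52
USD 29,930,049.52 × 1.42289 = NZD 42,587,168.17
Profit = NZD 42,587,168.17 − NZD 41,660,000.00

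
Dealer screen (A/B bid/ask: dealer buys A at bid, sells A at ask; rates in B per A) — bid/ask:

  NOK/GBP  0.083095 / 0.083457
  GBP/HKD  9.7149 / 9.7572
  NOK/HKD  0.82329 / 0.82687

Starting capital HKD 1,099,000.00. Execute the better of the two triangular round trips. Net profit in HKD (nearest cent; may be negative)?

Best loop HKD → GBP → NOK → HKD:
HKD 1,099,000.00 ÷ 9.7572 (buy GBP at ask) = GBP 112,634.77
GBP 112,634.77 ÷ 0.083457 (buy NOK at ask) = NOK 1,349,614.44
NOK 1,349,614.44 × 0.82329 (sell NOK at bid) = HKD 1,111,124.07

Net profit: HKD 12,124.07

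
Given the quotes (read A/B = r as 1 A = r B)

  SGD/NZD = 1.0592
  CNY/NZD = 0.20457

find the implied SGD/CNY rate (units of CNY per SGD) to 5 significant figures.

1 SGD × 1.0592 = 1.0592 NZD
1.0592 NZD ÷ 0.20457 = 5.17769 CNY

SGD/CNY = 5.1777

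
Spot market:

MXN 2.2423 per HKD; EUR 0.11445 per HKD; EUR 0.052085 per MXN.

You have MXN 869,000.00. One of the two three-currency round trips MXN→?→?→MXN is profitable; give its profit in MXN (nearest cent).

Profitable loop is MXN → EUR → HKD → MXN:
MXN 869,000.00 × 0.052085 = EUR 45,261.86
EUR 45,261.86 ÷ 0.11445 = HKD 395,472.83
HKD 395,472.83 × 2.2423 = MXN 886,768.72
Profit = MXN 886,768.72 − MXN 869,000.00

Profit: MXN 17,768.72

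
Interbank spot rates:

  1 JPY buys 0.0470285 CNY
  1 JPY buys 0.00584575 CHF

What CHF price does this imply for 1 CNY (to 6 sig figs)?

1 CNY ÷ 0.0470285 = 21.2637 JPY
21.2637 JPY × 0.00584575 = 0.124302 CHF

CNY/CHF = 0.124302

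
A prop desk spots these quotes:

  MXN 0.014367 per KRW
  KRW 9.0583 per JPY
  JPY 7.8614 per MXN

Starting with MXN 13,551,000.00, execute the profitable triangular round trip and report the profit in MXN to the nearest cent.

Profit: MXN 312,855.76

Profitable loop is MXN → JPY → KRW → MXN:
MXN 13,551,000.00 × 7.8614 = JPY 106,529,831
JPY 106,529,831 × 9.0583 = KRW 964,979,172
KRW 964,979,172 × 0.014367 = MXN 13,863,855.76
Profit = MXN 13,863,855.76 − MXN 13,551,000.00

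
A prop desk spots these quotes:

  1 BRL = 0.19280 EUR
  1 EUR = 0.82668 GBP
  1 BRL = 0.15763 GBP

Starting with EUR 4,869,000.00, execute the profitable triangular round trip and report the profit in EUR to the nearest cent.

Profit: EUR 54,175.97

Profitable loop is EUR → GBP → BRL → EUR:
EUR 4,869,000.00 × 0.82668 = GBP 4,025,104.92
GBP 4,025,104.92 ÷ 0.15763 = BRL 25,535,145.09
BRL 25,535,145.09 × 0.19280 = EUR 4,923,175.97
Profit = EUR 4,923,175.97 − EUR 4,869,000.00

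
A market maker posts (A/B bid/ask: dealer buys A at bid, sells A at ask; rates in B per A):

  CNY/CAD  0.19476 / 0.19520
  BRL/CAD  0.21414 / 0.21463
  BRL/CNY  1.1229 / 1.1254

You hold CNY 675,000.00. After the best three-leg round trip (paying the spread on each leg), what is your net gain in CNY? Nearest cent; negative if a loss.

Net profit: CNY 12,787.37

Best loop CNY → CAD → BRL → CNY:
CNY 675,000.00 × 0.19476 (sell CNY at bid) = CAD 131,463.00
CAD 131,463.00 ÷ 0.21463 (buy BRL at ask) = BRL 612,509.90
BRL 612,509.90 × 1.1229 (sell BRL at bid) = CNY 687,787.37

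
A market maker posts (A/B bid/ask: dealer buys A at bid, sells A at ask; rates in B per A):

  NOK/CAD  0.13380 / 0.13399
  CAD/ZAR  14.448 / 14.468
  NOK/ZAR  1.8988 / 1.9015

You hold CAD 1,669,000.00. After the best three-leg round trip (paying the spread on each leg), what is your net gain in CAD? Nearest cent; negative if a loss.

Net profit: CAD 27,773.42

Best loop CAD → ZAR → NOK → CAD:
CAD 1,669,000.00 × 14.448 (sell CAD at bid) = ZAR 24,113,712.00
ZAR 24,113,712.00 ÷ 1.9015 (buy NOK at ask) = NOK 12,681,415.72
NOK 12,681,415.72 × 0.13380 (sell NOK at bid) = CAD 1,696,773.42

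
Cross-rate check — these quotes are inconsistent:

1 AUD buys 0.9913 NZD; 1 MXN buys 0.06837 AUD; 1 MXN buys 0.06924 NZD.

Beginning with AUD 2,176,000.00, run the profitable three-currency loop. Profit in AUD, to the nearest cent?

Profit: AUD 47,029.70

Profitable loop is AUD → MXN → NZD → AUD:
AUD 2,176,000.00 ÷ 0.06837 = MXN 31,826,824.63
MXN 31,826,824.63 × 0.06924 = NZD 2,203,689.34
NZD 2,203,689.34 ÷ 0.9913 = AUD 2,223,029.70
Profit = AUD 2,223,029.70 − AUD 2,176,000.00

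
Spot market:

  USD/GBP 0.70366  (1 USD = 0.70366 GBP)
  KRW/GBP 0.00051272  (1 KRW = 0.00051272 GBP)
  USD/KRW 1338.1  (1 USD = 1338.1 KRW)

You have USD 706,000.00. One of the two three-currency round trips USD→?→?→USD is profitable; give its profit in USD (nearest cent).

Profit: USD 18,100.31

Profitable loop is USD → GBP → KRW → USD:
USD 706,000.00 × 0.70366 = GBP 496,783.96
GBP 496,783.96 ÷ 0.00051272 = KRW 968,918,630
KRW 968,918,630 ÷ 1338.1 = USD 724,100.31
Profit = USD 724,100.31 − USD 706,000.00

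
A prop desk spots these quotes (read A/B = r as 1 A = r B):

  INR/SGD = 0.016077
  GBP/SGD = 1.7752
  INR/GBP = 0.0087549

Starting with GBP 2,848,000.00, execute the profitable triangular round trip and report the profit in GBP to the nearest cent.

Profitable loop is GBP → INR → SGD → GBP:
GBP 2,848,000.00 ÷ 0.0087549 = INR 325,303,544.30
INR 325,303,544.30 × 0.016077 = SGD 5,229,905.08
SGD 5,229,905.08 ÷ 1.7752 = GBP 2,946,093.44
Profit = GBP 2,946,093.44 − GBP 2,848,000.00

Profit: GBP 98,093.44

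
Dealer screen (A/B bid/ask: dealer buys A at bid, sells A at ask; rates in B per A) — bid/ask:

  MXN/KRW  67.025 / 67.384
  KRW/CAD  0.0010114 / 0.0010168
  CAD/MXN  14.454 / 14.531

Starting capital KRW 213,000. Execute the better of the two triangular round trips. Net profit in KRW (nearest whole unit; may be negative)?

Net profit: KRW 940

Best loop KRW → MXN → CAD → KRW:
KRW 213,000 ÷ 67.384 (buy MXN at ask) = MXN 3,160.99
MXN 3,160.99 ÷ 14.531 (buy CAD at ask) = CAD 217.53
CAD 217.53 ÷ 0.0010168 (buy KRW at ask) = KRW 213,940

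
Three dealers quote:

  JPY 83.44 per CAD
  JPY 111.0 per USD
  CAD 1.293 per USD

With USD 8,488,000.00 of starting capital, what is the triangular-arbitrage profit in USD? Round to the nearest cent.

Profitable loop is USD → JPY → CAD → USD:
USD 8,488,000.00 × 111.0 = JPY 942,168,000
JPY 942,168,000 ÷ 83.44 = CAD 11,291,562.80
CAD 11,291,562.80 ÷ 1.293 = USD 8,732,840.53
Profit = USD 8,732,840.53 − USD 8,488,000.00

Profit: USD 244,840.53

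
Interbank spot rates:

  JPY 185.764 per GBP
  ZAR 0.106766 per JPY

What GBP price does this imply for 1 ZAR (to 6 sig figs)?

1 ZAR ÷ 0.106766 = 9.36628 JPY
9.36628 JPY ÷ 185.764 = 0.0504203 GBP

ZAR/GBP = 0.0504203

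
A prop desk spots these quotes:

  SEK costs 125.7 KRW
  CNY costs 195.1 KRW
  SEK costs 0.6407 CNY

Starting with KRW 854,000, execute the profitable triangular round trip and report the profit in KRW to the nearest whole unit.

Profit: KRW 4,778

Profitable loop is KRW → CNY → SEK → KRW:
KRW 854,000 ÷ 195.1 = CNY 4,377.24
CNY 4,377.24 ÷ 0.6407 = SEK 6,831.97
SEK 6,831.97 × 125.7 = KRW 858,778
Profit = KRW 858,778 − KRW 854,000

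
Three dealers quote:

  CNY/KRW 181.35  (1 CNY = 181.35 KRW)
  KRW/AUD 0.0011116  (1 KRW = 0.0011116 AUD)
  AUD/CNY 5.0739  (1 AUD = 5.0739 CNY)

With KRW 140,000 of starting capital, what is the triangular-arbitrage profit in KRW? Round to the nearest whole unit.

Profitable loop is KRW → AUD → CNY → KRW:
KRW 140,000 × 0.0011116 = AUD 155.62
AUD 155.62 × 5.0739 = CNY 789.62
CNY 789.62 × 181.35 = KRW 143,198
Profit = KRW 143,198 − KRW 140,000

Profit: KRW 3,198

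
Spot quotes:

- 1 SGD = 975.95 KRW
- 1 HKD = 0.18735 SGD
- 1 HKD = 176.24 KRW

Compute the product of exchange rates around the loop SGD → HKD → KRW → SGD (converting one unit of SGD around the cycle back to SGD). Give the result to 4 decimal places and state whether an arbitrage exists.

Around SGD → HKD → KRW → SGD: 1 ÷ 0.18735 × 176.24 ÷ 975.95 = 0.963881
Product < 1; profitable direction is SGD → KRW → HKD → SGD.

0.9639 (arbitrage exists)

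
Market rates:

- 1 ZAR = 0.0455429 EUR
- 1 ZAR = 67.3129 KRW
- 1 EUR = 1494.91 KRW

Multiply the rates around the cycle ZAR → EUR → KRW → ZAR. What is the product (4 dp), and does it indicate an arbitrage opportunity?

1.0114 (arbitrage exists)

Around ZAR → EUR → KRW → ZAR: 1 × 0.0455429 × 1494.91 ÷ 67.3129 = 1.011434
Product > 1; profitable direction is ZAR → EUR → KRW → ZAR.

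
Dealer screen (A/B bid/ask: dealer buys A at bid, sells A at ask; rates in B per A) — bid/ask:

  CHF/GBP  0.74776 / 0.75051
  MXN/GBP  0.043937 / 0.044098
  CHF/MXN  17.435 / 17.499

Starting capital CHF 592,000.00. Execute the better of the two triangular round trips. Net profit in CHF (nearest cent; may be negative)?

Net profit: CHF 12,251.27

Best loop CHF → MXN → GBP → CHF:
CHF 592,000.00 × 17.435 (sell CHF at bid) = MXN 10,321,520.00
MXN 10,321,520.00 × 0.043937 (sell MXN at bid) = GBP 453,496.62
GBP 453,496.62 ÷ 0.75051 (buy CHF at ask) = CHF 604,251.27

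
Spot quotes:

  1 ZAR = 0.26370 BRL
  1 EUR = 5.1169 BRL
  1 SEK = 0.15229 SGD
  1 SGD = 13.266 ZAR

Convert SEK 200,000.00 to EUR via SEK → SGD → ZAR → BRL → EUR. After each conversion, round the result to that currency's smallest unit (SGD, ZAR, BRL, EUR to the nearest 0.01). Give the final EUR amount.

EUR 20,823.06

SEK 200,000.00 × 0.15229 = SGD 30,458.00
SGD 30,458.00 × 13.266 = ZAR 404,055.83
ZAR 404,055.83 × 0.26370 = BRL 106,549.52
BRL 106,549.52 ÷ 5.1169 = EUR 20,823.06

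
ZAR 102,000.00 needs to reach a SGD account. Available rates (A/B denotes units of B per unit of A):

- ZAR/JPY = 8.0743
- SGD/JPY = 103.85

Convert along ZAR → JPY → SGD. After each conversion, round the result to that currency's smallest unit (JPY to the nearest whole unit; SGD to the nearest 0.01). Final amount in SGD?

ZAR 102,000.00 × 8.0743 = JPY 823,579
JPY 823,579 ÷ 103.85 = SGD 7,930.47

SGD 7,930.47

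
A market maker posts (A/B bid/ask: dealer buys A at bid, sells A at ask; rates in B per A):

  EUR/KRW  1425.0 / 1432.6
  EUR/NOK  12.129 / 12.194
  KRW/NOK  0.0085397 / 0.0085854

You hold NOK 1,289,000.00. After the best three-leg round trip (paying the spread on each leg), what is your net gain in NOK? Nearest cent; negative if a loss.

Net result: NOK -2,635.03 (no profitable arbitrage after spreads)

Best loop NOK → EUR → KRW → NOK:
NOK 1,289,000.00 ÷ 12.194 (buy EUR at ask) = EUR 105,707.73
EUR 105,707.73 × 1425.0 (sell EUR at bid) = KRW 150,633,508
KRW 150,633,508 × 0.0085397 (sell KRW at bid) = NOK 1,286,364.97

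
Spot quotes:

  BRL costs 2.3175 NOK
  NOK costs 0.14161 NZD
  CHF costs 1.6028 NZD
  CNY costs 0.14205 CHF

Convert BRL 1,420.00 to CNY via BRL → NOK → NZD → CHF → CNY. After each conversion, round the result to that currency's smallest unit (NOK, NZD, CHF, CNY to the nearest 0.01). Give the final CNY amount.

BRL 1,420.00 × 2.3175 = NOK 3,290.85
NOK 3,290.85 × 0.14161 = NZD 466.02
NZD 466.02 ÷ 1.6028 = CHF 290.75
CHF 290.75 ÷ 0.14205 = CNY 2,046.81

CNY 2,046.81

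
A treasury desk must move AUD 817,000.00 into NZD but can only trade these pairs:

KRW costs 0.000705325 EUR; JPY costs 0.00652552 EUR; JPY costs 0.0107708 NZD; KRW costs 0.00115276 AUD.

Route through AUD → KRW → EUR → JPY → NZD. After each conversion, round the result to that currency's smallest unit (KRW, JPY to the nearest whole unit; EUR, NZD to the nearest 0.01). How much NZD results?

AUD 817,000.00 ÷ 0.00115276 = KRW 708,733,821
KRW 708,733,821 × 0.000705325 = EUR 499,887.68
EUR 499,887.68 ÷ 0.00652552 = JPY 76,605,034
JPY 76,605,034 × 0.0107708 = NZD 825,097.50

NZD 825,097.50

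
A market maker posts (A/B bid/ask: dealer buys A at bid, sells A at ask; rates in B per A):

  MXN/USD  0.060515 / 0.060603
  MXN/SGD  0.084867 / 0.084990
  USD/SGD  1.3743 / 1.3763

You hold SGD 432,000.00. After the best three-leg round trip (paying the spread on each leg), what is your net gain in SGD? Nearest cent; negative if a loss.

Best loop SGD → USD → MXN → SGD:
SGD 432,000.00 ÷ 1.3763 (buy USD at ask) = USD 313,885.05
USD 313,885.05 ÷ 0.060603 (buy MXN at ask) = MXN 5,179,364.95
MXN 5,179,364.95 × 0.084867 (sell MXN at bid) = SGD 439,557.17

Net profit: SGD 7,557.17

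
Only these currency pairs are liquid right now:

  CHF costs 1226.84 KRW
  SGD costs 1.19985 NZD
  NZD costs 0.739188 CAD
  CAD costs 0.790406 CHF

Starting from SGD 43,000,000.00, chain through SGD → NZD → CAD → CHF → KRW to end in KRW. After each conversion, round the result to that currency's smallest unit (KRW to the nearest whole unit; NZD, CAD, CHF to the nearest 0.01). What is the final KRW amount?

SGD 43,000,000.00 × 1.19985 = NZD 51,593,550.00
NZD 51,593,550.00 × 0.739188 = CAD 38,137,333.04
CAD 38,137,333.04 × 0.790406 = CHF 30,143,976.86
CHF 30,143,976.86 × 1226.84 = KRW 36,981,836,571

KRW 36,981,836,571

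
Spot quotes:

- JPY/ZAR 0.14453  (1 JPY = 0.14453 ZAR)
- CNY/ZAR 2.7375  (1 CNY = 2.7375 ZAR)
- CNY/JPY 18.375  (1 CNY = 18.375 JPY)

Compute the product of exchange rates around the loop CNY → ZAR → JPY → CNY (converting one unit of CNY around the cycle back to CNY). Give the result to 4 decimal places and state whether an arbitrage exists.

1.0308 (arbitrage exists)

Around CNY → ZAR → JPY → CNY: 1 × 2.7375 ÷ 0.14453 ÷ 18.375 = 1.030787
Product > 1; profitable direction is CNY → ZAR → JPY → CNY.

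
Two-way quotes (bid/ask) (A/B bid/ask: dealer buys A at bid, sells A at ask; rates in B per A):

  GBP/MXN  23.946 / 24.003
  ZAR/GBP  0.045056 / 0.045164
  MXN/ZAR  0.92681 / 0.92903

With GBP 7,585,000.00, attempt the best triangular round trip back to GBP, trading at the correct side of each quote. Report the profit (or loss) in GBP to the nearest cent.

Net result: GBP -413.52 (no profitable arbitrage after spreads)

Best loop GBP → MXN → ZAR → GBP:
GBP 7,585,000.00 × 23.946 (sell GBP at bid) = MXN 181,630,410.00
MXN 181,630,410.00 × 0.92681 (sell MXN at bid) = ZAR 168,336,880.29
ZAR 168,336,880.29 × 0.045056 (sell ZAR at bid) = GBP 7,584,586.48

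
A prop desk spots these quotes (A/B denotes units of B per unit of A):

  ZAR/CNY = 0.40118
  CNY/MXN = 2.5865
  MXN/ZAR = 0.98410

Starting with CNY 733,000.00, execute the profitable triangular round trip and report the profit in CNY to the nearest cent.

Profit: CNY 15,505.44

Profitable loop is CNY → MXN → ZAR → CNY:
CNY 733,000.00 × 2.5865 = MXN 1,895,904.50
MXN 1,895,904.50 × 0.98410 = ZAR 1,865,759.62
ZAR 1,865,759.62 × 0.40118 = CNY 748,505.44
Profit = CNY 748,505.44 − CNY 733,000.00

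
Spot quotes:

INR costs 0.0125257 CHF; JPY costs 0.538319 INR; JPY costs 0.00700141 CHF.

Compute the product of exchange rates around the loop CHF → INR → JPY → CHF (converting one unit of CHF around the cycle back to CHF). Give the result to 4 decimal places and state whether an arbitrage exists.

1.0384 (arbitrage exists)

Around CHF → INR → JPY → CHF: 1 ÷ 0.0125257 ÷ 0.538319 × 0.00700141 = 1.038350
Product > 1; profitable direction is CHF → INR → JPY → CHF.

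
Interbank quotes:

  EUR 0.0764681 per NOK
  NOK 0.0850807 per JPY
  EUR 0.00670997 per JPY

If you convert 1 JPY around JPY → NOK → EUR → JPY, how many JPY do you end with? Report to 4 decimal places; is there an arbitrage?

Around JPY → NOK → EUR → JPY: 1 × 0.0850807 × 0.0764681 ÷ 0.00670997 = 0.969596
Product < 1; profitable direction is JPY → EUR → NOK → JPY.

0.9696 (arbitrage exists)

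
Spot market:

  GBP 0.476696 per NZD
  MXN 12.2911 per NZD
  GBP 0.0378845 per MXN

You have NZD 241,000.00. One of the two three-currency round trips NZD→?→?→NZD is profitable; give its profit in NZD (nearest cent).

Profitable loop is NZD → GBP → MXN → NZD:
NZD 241,000.00 × 0.476696 = GBP 114,883.74
GBP 114,883.74 ÷ 0.0378845 = MXN 3,032,473.33
MXN 3,032,473.33 ÷ 12.2911 = NZD 246,721.07
Profit = NZD 246,721.07 − NZD 241,000.00

Profit: NZD 5,721.07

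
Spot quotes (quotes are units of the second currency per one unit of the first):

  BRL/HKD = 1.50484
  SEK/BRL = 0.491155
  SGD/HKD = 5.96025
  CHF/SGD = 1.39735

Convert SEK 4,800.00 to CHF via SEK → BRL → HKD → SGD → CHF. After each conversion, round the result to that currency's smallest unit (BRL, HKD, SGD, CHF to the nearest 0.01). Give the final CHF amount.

CHF 425.97

SEK 4,800.00 × 0.491155 = BRL 2,357.54
BRL 2,357.54 × 1.50484 = HKD 3,547.72
HKD 3,547.72 ÷ 5.96025 = SGD 595.23
SGD 595.23 ÷ 1.39735 = CHF 425.97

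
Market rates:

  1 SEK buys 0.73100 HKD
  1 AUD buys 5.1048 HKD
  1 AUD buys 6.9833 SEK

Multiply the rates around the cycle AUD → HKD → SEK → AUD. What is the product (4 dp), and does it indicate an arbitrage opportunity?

Around AUD → HKD → SEK → AUD: 1 × 5.1048 ÷ 0.73100 ÷ 6.9833 = 1.000002
Product ≈ 1 (deviation 0.000%, within rounding noise).

1.0000 (no arbitrage)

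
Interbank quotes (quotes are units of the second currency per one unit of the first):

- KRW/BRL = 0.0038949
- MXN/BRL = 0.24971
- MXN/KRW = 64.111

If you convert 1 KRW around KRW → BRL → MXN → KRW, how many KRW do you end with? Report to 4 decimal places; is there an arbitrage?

Around KRW → BRL → MXN → KRW: 1 × 0.0038949 ÷ 0.24971 × 64.111 = 0.999984
Product ≈ 1 (deviation 0.002%, within rounding noise).

1.0000 (no arbitrage)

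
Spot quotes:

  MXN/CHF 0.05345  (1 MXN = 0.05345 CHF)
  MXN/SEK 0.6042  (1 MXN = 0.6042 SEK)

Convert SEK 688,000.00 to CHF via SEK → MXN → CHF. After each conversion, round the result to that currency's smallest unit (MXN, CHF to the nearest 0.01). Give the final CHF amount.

SEK 688,000.00 ÷ 0.6042 = MXN 1,138,695.80
MXN 1,138,695.80 × 0.05345 = CHF 60,863.29

CHF 60,863.29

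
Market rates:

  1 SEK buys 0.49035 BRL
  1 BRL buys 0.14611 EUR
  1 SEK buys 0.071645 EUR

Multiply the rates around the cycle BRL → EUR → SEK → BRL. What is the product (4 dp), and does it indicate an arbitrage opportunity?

1.0000 (no arbitrage)

Around BRL → EUR → SEK → BRL: 1 × 0.14611 ÷ 0.071645 × 0.49035 = 1.000001
Product ≈ 1 (deviation 0.000%, within rounding noise).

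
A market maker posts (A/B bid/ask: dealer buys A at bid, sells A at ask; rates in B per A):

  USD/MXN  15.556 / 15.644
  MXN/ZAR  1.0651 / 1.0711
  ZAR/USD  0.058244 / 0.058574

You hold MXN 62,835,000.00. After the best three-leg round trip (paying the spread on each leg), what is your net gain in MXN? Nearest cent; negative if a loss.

Net profit: MXN 1,185,477.64

Best loop MXN → USD → ZAR → MXN:
MXN 62,835,000.00 ÷ 15.644 (buy USD at ask) = USD 4,016,555.87
USD 4,016,555.87 ÷ 0.058574 (buy ZAR at ask) = ZAR 68,572,333.60
ZAR 68,572,333.60 ÷ 1.0711 (buy MXN at ask) = MXN 64,020,477.64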